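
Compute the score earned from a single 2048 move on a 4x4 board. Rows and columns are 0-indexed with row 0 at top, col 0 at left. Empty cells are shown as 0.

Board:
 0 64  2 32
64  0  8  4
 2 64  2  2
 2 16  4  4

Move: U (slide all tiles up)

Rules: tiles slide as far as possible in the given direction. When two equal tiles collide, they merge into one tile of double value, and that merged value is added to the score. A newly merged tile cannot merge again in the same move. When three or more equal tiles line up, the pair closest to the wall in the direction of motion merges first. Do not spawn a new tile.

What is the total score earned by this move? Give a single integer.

Answer: 132

Derivation:
Slide up:
col 0: [0, 64, 2, 2] -> [64, 4, 0, 0]  score +4 (running 4)
col 1: [64, 0, 64, 16] -> [128, 16, 0, 0]  score +128 (running 132)
col 2: [2, 8, 2, 4] -> [2, 8, 2, 4]  score +0 (running 132)
col 3: [32, 4, 2, 4] -> [32, 4, 2, 4]  score +0 (running 132)
Board after move:
 64 128   2  32
  4  16   8   4
  0   0   2   2
  0   0   4   4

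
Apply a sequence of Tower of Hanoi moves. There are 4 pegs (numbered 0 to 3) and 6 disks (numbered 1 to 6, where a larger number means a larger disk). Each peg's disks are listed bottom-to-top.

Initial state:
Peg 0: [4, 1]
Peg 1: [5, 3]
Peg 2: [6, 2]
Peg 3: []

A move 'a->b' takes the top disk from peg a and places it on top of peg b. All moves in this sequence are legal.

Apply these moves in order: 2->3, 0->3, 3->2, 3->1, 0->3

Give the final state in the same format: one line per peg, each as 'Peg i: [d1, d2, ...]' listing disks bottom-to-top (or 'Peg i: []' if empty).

Answer: Peg 0: []
Peg 1: [5, 3, 2]
Peg 2: [6, 1]
Peg 3: [4]

Derivation:
After move 1 (2->3):
Peg 0: [4, 1]
Peg 1: [5, 3]
Peg 2: [6]
Peg 3: [2]

After move 2 (0->3):
Peg 0: [4]
Peg 1: [5, 3]
Peg 2: [6]
Peg 3: [2, 1]

After move 3 (3->2):
Peg 0: [4]
Peg 1: [5, 3]
Peg 2: [6, 1]
Peg 3: [2]

After move 4 (3->1):
Peg 0: [4]
Peg 1: [5, 3, 2]
Peg 2: [6, 1]
Peg 3: []

After move 5 (0->3):
Peg 0: []
Peg 1: [5, 3, 2]
Peg 2: [6, 1]
Peg 3: [4]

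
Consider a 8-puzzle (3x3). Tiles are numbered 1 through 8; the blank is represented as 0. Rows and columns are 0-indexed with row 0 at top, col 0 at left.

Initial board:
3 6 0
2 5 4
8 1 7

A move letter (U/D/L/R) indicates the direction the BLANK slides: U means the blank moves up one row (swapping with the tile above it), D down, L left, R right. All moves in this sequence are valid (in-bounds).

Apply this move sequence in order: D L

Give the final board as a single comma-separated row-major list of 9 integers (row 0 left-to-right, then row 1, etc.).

After move 1 (D):
3 6 4
2 5 0
8 1 7

After move 2 (L):
3 6 4
2 0 5
8 1 7

Answer: 3, 6, 4, 2, 0, 5, 8, 1, 7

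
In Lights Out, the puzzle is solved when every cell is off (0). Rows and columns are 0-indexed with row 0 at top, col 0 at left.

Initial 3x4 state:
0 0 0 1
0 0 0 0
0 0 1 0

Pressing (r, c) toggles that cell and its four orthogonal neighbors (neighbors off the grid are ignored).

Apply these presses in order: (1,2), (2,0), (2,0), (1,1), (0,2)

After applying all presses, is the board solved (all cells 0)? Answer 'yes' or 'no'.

Answer: no

Derivation:
After press 1 at (1,2):
0 0 1 1
0 1 1 1
0 0 0 0

After press 2 at (2,0):
0 0 1 1
1 1 1 1
1 1 0 0

After press 3 at (2,0):
0 0 1 1
0 1 1 1
0 0 0 0

After press 4 at (1,1):
0 1 1 1
1 0 0 1
0 1 0 0

After press 5 at (0,2):
0 0 0 0
1 0 1 1
0 1 0 0

Lights still on: 4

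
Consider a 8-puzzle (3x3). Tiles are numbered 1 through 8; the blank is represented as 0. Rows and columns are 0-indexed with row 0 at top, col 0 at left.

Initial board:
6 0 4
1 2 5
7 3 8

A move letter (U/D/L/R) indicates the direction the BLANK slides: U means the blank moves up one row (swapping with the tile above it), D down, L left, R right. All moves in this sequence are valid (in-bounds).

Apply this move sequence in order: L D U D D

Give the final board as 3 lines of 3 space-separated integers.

Answer: 1 6 4
7 2 5
0 3 8

Derivation:
After move 1 (L):
0 6 4
1 2 5
7 3 8

After move 2 (D):
1 6 4
0 2 5
7 3 8

After move 3 (U):
0 6 4
1 2 5
7 3 8

After move 4 (D):
1 6 4
0 2 5
7 3 8

After move 5 (D):
1 6 4
7 2 5
0 3 8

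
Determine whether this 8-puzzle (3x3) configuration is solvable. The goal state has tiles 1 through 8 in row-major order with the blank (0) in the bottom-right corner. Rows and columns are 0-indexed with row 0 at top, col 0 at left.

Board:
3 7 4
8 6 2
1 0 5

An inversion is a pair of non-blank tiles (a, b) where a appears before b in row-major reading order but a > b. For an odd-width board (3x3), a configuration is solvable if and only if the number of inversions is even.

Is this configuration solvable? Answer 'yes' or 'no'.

Inversions (pairs i<j in row-major order where tile[i] > tile[j] > 0): 17
17 is odd, so the puzzle is not solvable.

Answer: no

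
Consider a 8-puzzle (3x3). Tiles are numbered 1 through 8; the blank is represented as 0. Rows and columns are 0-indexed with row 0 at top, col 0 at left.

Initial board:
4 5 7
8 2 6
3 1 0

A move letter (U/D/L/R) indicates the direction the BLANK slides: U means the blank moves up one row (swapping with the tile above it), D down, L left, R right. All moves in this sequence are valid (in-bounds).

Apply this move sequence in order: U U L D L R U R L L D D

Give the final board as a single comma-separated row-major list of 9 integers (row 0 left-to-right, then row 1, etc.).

Answer: 8, 4, 5, 3, 2, 7, 0, 1, 6

Derivation:
After move 1 (U):
4 5 7
8 2 0
3 1 6

After move 2 (U):
4 5 0
8 2 7
3 1 6

After move 3 (L):
4 0 5
8 2 7
3 1 6

After move 4 (D):
4 2 5
8 0 7
3 1 6

After move 5 (L):
4 2 5
0 8 7
3 1 6

After move 6 (R):
4 2 5
8 0 7
3 1 6

After move 7 (U):
4 0 5
8 2 7
3 1 6

After move 8 (R):
4 5 0
8 2 7
3 1 6

After move 9 (L):
4 0 5
8 2 7
3 1 6

After move 10 (L):
0 4 5
8 2 7
3 1 6

After move 11 (D):
8 4 5
0 2 7
3 1 6

After move 12 (D):
8 4 5
3 2 7
0 1 6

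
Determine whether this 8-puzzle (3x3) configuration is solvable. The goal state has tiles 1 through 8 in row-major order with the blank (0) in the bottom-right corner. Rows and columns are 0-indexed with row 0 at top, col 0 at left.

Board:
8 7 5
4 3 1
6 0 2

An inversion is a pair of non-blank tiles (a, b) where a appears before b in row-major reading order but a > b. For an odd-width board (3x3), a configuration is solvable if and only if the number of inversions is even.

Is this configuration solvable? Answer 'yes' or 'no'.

Answer: no

Derivation:
Inversions (pairs i<j in row-major order where tile[i] > tile[j] > 0): 23
23 is odd, so the puzzle is not solvable.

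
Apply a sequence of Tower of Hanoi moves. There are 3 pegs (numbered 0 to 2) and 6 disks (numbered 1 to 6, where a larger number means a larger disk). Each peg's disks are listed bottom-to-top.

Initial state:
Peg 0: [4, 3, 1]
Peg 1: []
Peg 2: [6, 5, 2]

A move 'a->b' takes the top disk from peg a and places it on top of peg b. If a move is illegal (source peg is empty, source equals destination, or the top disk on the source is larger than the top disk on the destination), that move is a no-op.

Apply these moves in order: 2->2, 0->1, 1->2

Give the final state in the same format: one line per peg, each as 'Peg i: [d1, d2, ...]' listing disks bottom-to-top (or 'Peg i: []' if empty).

After move 1 (2->2):
Peg 0: [4, 3, 1]
Peg 1: []
Peg 2: [6, 5, 2]

After move 2 (0->1):
Peg 0: [4, 3]
Peg 1: [1]
Peg 2: [6, 5, 2]

After move 3 (1->2):
Peg 0: [4, 3]
Peg 1: []
Peg 2: [6, 5, 2, 1]

Answer: Peg 0: [4, 3]
Peg 1: []
Peg 2: [6, 5, 2, 1]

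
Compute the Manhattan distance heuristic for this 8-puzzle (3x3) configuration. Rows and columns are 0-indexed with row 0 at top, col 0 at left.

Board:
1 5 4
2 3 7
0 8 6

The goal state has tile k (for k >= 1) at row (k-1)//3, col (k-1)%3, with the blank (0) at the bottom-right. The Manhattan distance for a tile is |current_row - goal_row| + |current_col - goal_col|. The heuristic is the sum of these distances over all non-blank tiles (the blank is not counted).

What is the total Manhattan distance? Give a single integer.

Answer: 12

Derivation:
Tile 1: (0,0)->(0,0) = 0
Tile 5: (0,1)->(1,1) = 1
Tile 4: (0,2)->(1,0) = 3
Tile 2: (1,0)->(0,1) = 2
Tile 3: (1,1)->(0,2) = 2
Tile 7: (1,2)->(2,0) = 3
Tile 8: (2,1)->(2,1) = 0
Tile 6: (2,2)->(1,2) = 1
Sum: 0 + 1 + 3 + 2 + 2 + 3 + 0 + 1 = 12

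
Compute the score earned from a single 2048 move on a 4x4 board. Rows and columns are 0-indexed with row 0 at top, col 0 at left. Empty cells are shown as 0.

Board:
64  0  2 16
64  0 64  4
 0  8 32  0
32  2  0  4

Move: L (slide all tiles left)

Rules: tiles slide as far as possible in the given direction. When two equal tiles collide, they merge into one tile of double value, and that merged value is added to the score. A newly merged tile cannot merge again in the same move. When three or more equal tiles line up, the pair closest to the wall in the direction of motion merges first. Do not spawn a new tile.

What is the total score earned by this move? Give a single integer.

Answer: 128

Derivation:
Slide left:
row 0: [64, 0, 2, 16] -> [64, 2, 16, 0]  score +0 (running 0)
row 1: [64, 0, 64, 4] -> [128, 4, 0, 0]  score +128 (running 128)
row 2: [0, 8, 32, 0] -> [8, 32, 0, 0]  score +0 (running 128)
row 3: [32, 2, 0, 4] -> [32, 2, 4, 0]  score +0 (running 128)
Board after move:
 64   2  16   0
128   4   0   0
  8  32   0   0
 32   2   4   0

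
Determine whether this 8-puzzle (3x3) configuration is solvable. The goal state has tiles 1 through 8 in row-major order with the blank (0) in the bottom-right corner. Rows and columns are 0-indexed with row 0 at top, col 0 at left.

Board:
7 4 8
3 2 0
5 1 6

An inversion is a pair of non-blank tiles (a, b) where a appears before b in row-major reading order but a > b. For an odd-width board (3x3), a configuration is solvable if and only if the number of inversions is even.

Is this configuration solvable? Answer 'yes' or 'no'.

Inversions (pairs i<j in row-major order where tile[i] > tile[j] > 0): 18
18 is even, so the puzzle is solvable.

Answer: yes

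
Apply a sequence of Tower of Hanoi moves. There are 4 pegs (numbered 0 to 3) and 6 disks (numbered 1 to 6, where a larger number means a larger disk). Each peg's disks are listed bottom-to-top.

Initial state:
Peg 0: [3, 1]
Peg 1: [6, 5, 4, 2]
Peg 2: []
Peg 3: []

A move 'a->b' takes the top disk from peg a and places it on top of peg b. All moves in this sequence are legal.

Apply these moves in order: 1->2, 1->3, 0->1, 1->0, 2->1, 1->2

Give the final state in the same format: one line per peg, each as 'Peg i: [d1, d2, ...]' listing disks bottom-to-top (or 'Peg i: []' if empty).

After move 1 (1->2):
Peg 0: [3, 1]
Peg 1: [6, 5, 4]
Peg 2: [2]
Peg 3: []

After move 2 (1->3):
Peg 0: [3, 1]
Peg 1: [6, 5]
Peg 2: [2]
Peg 3: [4]

After move 3 (0->1):
Peg 0: [3]
Peg 1: [6, 5, 1]
Peg 2: [2]
Peg 3: [4]

After move 4 (1->0):
Peg 0: [3, 1]
Peg 1: [6, 5]
Peg 2: [2]
Peg 3: [4]

After move 5 (2->1):
Peg 0: [3, 1]
Peg 1: [6, 5, 2]
Peg 2: []
Peg 3: [4]

After move 6 (1->2):
Peg 0: [3, 1]
Peg 1: [6, 5]
Peg 2: [2]
Peg 3: [4]

Answer: Peg 0: [3, 1]
Peg 1: [6, 5]
Peg 2: [2]
Peg 3: [4]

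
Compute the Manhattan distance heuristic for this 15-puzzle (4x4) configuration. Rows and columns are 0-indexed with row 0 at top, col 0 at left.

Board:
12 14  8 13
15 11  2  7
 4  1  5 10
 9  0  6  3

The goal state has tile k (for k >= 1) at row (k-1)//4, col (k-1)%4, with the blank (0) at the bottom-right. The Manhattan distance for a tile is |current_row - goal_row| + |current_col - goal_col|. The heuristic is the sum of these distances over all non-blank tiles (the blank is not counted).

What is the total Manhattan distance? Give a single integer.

Tile 12: (0,0)->(2,3) = 5
Tile 14: (0,1)->(3,1) = 3
Tile 8: (0,2)->(1,3) = 2
Tile 13: (0,3)->(3,0) = 6
Tile 15: (1,0)->(3,2) = 4
Tile 11: (1,1)->(2,2) = 2
Tile 2: (1,2)->(0,1) = 2
Tile 7: (1,3)->(1,2) = 1
Tile 4: (2,0)->(0,3) = 5
Tile 1: (2,1)->(0,0) = 3
Tile 5: (2,2)->(1,0) = 3
Tile 10: (2,3)->(2,1) = 2
Tile 9: (3,0)->(2,0) = 1
Tile 6: (3,2)->(1,1) = 3
Tile 3: (3,3)->(0,2) = 4
Sum: 5 + 3 + 2 + 6 + 4 + 2 + 2 + 1 + 5 + 3 + 3 + 2 + 1 + 3 + 4 = 46

Answer: 46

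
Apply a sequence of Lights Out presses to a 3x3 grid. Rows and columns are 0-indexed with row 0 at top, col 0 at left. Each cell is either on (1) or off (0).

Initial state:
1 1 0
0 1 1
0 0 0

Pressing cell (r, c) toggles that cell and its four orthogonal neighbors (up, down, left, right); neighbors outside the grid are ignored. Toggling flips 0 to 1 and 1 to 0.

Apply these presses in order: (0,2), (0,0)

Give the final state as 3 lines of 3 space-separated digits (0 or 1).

After press 1 at (0,2):
1 0 1
0 1 0
0 0 0

After press 2 at (0,0):
0 1 1
1 1 0
0 0 0

Answer: 0 1 1
1 1 0
0 0 0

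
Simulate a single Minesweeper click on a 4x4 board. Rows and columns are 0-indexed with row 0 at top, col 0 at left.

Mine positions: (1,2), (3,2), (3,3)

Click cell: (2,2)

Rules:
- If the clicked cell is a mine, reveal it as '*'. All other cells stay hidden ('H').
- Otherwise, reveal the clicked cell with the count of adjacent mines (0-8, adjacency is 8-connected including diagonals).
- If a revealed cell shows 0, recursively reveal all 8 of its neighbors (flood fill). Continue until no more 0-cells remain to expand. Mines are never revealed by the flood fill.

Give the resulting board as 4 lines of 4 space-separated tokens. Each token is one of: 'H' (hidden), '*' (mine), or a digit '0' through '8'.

H H H H
H H H H
H H 3 H
H H H H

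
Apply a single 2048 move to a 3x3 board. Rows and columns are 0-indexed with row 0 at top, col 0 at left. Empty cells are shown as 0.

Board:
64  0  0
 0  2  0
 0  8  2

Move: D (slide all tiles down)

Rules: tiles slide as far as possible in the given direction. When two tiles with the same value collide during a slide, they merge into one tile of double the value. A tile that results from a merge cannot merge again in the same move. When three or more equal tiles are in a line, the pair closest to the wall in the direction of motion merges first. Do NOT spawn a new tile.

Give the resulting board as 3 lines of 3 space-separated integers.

Answer:  0  0  0
 0  2  0
64  8  2

Derivation:
Slide down:
col 0: [64, 0, 0] -> [0, 0, 64]
col 1: [0, 2, 8] -> [0, 2, 8]
col 2: [0, 0, 2] -> [0, 0, 2]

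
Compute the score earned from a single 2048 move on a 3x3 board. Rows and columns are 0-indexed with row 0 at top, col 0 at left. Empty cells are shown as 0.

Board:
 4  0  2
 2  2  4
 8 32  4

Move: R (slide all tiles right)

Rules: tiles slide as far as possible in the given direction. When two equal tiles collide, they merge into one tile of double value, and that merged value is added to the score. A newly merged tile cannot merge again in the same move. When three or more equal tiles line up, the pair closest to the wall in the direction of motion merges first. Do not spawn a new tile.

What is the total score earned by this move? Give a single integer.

Slide right:
row 0: [4, 0, 2] -> [0, 4, 2]  score +0 (running 0)
row 1: [2, 2, 4] -> [0, 4, 4]  score +4 (running 4)
row 2: [8, 32, 4] -> [8, 32, 4]  score +0 (running 4)
Board after move:
 0  4  2
 0  4  4
 8 32  4

Answer: 4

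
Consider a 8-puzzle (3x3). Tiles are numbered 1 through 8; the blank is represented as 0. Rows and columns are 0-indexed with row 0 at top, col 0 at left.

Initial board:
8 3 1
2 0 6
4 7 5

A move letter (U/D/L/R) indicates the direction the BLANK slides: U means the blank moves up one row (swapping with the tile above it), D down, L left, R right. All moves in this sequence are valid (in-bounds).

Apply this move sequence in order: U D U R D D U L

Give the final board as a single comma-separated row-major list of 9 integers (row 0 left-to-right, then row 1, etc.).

Answer: 8, 1, 6, 2, 0, 3, 4, 7, 5

Derivation:
After move 1 (U):
8 0 1
2 3 6
4 7 5

After move 2 (D):
8 3 1
2 0 6
4 7 5

After move 3 (U):
8 0 1
2 3 6
4 7 5

After move 4 (R):
8 1 0
2 3 6
4 7 5

After move 5 (D):
8 1 6
2 3 0
4 7 5

After move 6 (D):
8 1 6
2 3 5
4 7 0

After move 7 (U):
8 1 6
2 3 0
4 7 5

After move 8 (L):
8 1 6
2 0 3
4 7 5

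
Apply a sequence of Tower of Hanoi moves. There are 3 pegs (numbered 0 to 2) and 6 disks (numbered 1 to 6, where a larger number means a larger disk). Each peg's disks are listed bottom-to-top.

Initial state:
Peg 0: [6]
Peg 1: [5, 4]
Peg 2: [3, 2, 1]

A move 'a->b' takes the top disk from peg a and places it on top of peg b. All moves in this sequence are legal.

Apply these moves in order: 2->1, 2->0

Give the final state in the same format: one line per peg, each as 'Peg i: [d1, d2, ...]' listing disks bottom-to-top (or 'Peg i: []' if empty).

After move 1 (2->1):
Peg 0: [6]
Peg 1: [5, 4, 1]
Peg 2: [3, 2]

After move 2 (2->0):
Peg 0: [6, 2]
Peg 1: [5, 4, 1]
Peg 2: [3]

Answer: Peg 0: [6, 2]
Peg 1: [5, 4, 1]
Peg 2: [3]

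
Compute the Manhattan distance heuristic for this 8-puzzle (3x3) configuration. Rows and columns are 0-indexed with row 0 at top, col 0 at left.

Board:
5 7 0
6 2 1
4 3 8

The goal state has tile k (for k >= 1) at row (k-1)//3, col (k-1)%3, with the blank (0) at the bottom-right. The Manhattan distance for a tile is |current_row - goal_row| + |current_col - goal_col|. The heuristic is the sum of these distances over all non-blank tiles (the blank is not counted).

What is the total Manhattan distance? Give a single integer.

Tile 5: (0,0)->(1,1) = 2
Tile 7: (0,1)->(2,0) = 3
Tile 6: (1,0)->(1,2) = 2
Tile 2: (1,1)->(0,1) = 1
Tile 1: (1,2)->(0,0) = 3
Tile 4: (2,0)->(1,0) = 1
Tile 3: (2,1)->(0,2) = 3
Tile 8: (2,2)->(2,1) = 1
Sum: 2 + 3 + 2 + 1 + 3 + 1 + 3 + 1 = 16

Answer: 16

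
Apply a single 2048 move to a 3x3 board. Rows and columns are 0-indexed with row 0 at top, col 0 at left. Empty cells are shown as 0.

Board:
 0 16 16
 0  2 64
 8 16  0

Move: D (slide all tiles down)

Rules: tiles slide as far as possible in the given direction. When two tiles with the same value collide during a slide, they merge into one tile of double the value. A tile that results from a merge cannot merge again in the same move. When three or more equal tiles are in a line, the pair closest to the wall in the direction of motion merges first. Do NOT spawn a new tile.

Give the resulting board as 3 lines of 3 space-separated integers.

Answer:  0 16  0
 0  2 16
 8 16 64

Derivation:
Slide down:
col 0: [0, 0, 8] -> [0, 0, 8]
col 1: [16, 2, 16] -> [16, 2, 16]
col 2: [16, 64, 0] -> [0, 16, 64]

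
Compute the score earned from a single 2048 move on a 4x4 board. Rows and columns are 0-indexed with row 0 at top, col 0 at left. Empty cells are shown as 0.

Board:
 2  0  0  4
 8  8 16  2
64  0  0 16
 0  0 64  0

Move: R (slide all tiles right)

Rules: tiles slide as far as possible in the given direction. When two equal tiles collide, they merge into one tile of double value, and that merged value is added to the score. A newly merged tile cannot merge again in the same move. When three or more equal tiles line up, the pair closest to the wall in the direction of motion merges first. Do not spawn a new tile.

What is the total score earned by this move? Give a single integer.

Answer: 16

Derivation:
Slide right:
row 0: [2, 0, 0, 4] -> [0, 0, 2, 4]  score +0 (running 0)
row 1: [8, 8, 16, 2] -> [0, 16, 16, 2]  score +16 (running 16)
row 2: [64, 0, 0, 16] -> [0, 0, 64, 16]  score +0 (running 16)
row 3: [0, 0, 64, 0] -> [0, 0, 0, 64]  score +0 (running 16)
Board after move:
 0  0  2  4
 0 16 16  2
 0  0 64 16
 0  0  0 64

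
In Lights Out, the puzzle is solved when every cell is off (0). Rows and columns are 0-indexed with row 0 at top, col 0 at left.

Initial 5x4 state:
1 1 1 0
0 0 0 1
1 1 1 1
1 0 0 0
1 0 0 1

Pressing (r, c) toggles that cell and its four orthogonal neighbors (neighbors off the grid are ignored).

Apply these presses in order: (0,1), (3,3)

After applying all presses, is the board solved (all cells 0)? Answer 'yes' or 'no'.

Answer: no

Derivation:
After press 1 at (0,1):
0 0 0 0
0 1 0 1
1 1 1 1
1 0 0 0
1 0 0 1

After press 2 at (3,3):
0 0 0 0
0 1 0 1
1 1 1 0
1 0 1 1
1 0 0 0

Lights still on: 9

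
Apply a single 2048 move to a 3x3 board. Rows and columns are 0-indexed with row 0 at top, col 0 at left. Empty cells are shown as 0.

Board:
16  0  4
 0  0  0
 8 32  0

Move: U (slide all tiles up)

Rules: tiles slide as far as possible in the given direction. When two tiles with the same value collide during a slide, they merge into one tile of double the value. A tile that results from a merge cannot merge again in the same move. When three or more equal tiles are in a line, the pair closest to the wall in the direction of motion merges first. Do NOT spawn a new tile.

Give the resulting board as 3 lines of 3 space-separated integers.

Slide up:
col 0: [16, 0, 8] -> [16, 8, 0]
col 1: [0, 0, 32] -> [32, 0, 0]
col 2: [4, 0, 0] -> [4, 0, 0]

Answer: 16 32  4
 8  0  0
 0  0  0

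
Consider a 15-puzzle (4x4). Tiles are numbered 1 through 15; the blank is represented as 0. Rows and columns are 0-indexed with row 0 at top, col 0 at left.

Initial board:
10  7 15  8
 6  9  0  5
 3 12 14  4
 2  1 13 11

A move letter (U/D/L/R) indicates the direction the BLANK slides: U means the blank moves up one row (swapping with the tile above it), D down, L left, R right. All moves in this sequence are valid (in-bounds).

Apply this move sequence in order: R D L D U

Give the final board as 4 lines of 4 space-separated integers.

Answer: 10  7 15  8
 6  9  5  4
 3 12  0 14
 2  1 13 11

Derivation:
After move 1 (R):
10  7 15  8
 6  9  5  0
 3 12 14  4
 2  1 13 11

After move 2 (D):
10  7 15  8
 6  9  5  4
 3 12 14  0
 2  1 13 11

After move 3 (L):
10  7 15  8
 6  9  5  4
 3 12  0 14
 2  1 13 11

After move 4 (D):
10  7 15  8
 6  9  5  4
 3 12 13 14
 2  1  0 11

After move 5 (U):
10  7 15  8
 6  9  5  4
 3 12  0 14
 2  1 13 11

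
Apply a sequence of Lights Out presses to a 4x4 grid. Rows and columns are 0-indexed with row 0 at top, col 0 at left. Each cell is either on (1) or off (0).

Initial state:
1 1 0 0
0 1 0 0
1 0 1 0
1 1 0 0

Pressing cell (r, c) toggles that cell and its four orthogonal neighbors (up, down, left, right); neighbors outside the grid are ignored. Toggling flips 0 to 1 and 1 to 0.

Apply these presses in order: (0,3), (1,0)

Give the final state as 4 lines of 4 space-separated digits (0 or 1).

Answer: 0 1 1 1
1 0 0 1
0 0 1 0
1 1 0 0

Derivation:
After press 1 at (0,3):
1 1 1 1
0 1 0 1
1 0 1 0
1 1 0 0

After press 2 at (1,0):
0 1 1 1
1 0 0 1
0 0 1 0
1 1 0 0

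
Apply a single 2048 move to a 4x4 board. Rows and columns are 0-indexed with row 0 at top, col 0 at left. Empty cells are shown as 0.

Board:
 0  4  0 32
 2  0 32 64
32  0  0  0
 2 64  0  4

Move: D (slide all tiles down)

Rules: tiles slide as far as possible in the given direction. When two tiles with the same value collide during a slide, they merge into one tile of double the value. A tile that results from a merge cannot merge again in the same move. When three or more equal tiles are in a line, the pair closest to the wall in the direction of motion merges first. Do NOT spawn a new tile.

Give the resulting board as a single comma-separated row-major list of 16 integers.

Answer: 0, 0, 0, 0, 2, 0, 0, 32, 32, 4, 0, 64, 2, 64, 32, 4

Derivation:
Slide down:
col 0: [0, 2, 32, 2] -> [0, 2, 32, 2]
col 1: [4, 0, 0, 64] -> [0, 0, 4, 64]
col 2: [0, 32, 0, 0] -> [0, 0, 0, 32]
col 3: [32, 64, 0, 4] -> [0, 32, 64, 4]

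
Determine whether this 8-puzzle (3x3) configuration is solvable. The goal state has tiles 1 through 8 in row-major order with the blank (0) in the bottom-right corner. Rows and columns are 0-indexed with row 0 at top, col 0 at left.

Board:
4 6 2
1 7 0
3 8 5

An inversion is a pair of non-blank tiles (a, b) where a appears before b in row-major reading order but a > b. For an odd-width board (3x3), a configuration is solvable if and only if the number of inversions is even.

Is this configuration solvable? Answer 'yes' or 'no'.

Answer: no

Derivation:
Inversions (pairs i<j in row-major order where tile[i] > tile[j] > 0): 11
11 is odd, so the puzzle is not solvable.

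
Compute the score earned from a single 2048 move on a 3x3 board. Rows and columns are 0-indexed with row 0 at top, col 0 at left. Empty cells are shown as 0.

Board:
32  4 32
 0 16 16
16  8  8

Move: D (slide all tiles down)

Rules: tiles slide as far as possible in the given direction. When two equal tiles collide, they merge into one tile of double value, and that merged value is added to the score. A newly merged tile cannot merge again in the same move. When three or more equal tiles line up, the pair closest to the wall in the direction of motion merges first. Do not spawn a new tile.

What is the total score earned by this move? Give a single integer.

Answer: 0

Derivation:
Slide down:
col 0: [32, 0, 16] -> [0, 32, 16]  score +0 (running 0)
col 1: [4, 16, 8] -> [4, 16, 8]  score +0 (running 0)
col 2: [32, 16, 8] -> [32, 16, 8]  score +0 (running 0)
Board after move:
 0  4 32
32 16 16
16  8  8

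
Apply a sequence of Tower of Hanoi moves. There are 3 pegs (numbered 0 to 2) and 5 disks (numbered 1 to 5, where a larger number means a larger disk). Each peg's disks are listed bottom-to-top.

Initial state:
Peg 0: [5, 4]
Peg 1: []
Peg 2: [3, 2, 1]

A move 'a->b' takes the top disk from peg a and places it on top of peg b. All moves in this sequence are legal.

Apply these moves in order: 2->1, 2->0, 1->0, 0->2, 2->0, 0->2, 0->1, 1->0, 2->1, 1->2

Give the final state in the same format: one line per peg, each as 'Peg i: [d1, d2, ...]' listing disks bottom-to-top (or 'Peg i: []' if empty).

Answer: Peg 0: [5, 4, 2]
Peg 1: []
Peg 2: [3, 1]

Derivation:
After move 1 (2->1):
Peg 0: [5, 4]
Peg 1: [1]
Peg 2: [3, 2]

After move 2 (2->0):
Peg 0: [5, 4, 2]
Peg 1: [1]
Peg 2: [3]

After move 3 (1->0):
Peg 0: [5, 4, 2, 1]
Peg 1: []
Peg 2: [3]

After move 4 (0->2):
Peg 0: [5, 4, 2]
Peg 1: []
Peg 2: [3, 1]

After move 5 (2->0):
Peg 0: [5, 4, 2, 1]
Peg 1: []
Peg 2: [3]

After move 6 (0->2):
Peg 0: [5, 4, 2]
Peg 1: []
Peg 2: [3, 1]

After move 7 (0->1):
Peg 0: [5, 4]
Peg 1: [2]
Peg 2: [3, 1]

After move 8 (1->0):
Peg 0: [5, 4, 2]
Peg 1: []
Peg 2: [3, 1]

After move 9 (2->1):
Peg 0: [5, 4, 2]
Peg 1: [1]
Peg 2: [3]

After move 10 (1->2):
Peg 0: [5, 4, 2]
Peg 1: []
Peg 2: [3, 1]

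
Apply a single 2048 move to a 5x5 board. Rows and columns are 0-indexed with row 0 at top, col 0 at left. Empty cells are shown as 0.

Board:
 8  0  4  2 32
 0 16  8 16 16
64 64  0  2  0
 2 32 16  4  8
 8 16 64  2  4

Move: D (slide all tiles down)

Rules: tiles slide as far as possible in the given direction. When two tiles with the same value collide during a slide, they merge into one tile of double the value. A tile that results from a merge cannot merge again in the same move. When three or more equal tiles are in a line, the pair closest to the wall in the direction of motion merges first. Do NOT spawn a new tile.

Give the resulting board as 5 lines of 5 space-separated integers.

Answer:  0  0  0  2  0
 8 16  4 16 32
64 64  8  2 16
 2 32 16  4  8
 8 16 64  2  4

Derivation:
Slide down:
col 0: [8, 0, 64, 2, 8] -> [0, 8, 64, 2, 8]
col 1: [0, 16, 64, 32, 16] -> [0, 16, 64, 32, 16]
col 2: [4, 8, 0, 16, 64] -> [0, 4, 8, 16, 64]
col 3: [2, 16, 2, 4, 2] -> [2, 16, 2, 4, 2]
col 4: [32, 16, 0, 8, 4] -> [0, 32, 16, 8, 4]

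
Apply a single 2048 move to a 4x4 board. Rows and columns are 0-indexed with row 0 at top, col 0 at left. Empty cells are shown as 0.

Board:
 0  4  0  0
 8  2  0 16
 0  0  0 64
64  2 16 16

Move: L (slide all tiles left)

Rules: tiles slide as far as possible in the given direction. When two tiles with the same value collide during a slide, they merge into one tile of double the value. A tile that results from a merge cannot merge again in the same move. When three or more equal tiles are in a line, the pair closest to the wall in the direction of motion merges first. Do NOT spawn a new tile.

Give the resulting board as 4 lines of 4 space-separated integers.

Answer:  4  0  0  0
 8  2 16  0
64  0  0  0
64  2 32  0

Derivation:
Slide left:
row 0: [0, 4, 0, 0] -> [4, 0, 0, 0]
row 1: [8, 2, 0, 16] -> [8, 2, 16, 0]
row 2: [0, 0, 0, 64] -> [64, 0, 0, 0]
row 3: [64, 2, 16, 16] -> [64, 2, 32, 0]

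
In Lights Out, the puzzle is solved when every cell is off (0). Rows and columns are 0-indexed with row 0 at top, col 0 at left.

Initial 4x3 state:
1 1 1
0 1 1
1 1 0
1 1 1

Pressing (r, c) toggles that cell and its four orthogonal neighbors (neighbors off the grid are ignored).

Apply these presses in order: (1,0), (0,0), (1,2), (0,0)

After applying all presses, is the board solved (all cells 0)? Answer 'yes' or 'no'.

Answer: no

Derivation:
After press 1 at (1,0):
0 1 1
1 0 1
0 1 0
1 1 1

After press 2 at (0,0):
1 0 1
0 0 1
0 1 0
1 1 1

After press 3 at (1,2):
1 0 0
0 1 0
0 1 1
1 1 1

After press 4 at (0,0):
0 1 0
1 1 0
0 1 1
1 1 1

Lights still on: 8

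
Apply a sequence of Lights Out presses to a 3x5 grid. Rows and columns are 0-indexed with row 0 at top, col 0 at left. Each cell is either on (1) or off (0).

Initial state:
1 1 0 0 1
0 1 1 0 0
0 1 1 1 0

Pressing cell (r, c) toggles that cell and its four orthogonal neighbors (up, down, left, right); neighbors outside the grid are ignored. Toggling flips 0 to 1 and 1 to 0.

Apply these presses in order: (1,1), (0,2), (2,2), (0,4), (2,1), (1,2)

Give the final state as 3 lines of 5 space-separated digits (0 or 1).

After press 1 at (1,1):
1 0 0 0 1
1 0 0 0 0
0 0 1 1 0

After press 2 at (0,2):
1 1 1 1 1
1 0 1 0 0
0 0 1 1 0

After press 3 at (2,2):
1 1 1 1 1
1 0 0 0 0
0 1 0 0 0

After press 4 at (0,4):
1 1 1 0 0
1 0 0 0 1
0 1 0 0 0

After press 5 at (2,1):
1 1 1 0 0
1 1 0 0 1
1 0 1 0 0

After press 6 at (1,2):
1 1 0 0 0
1 0 1 1 1
1 0 0 0 0

Answer: 1 1 0 0 0
1 0 1 1 1
1 0 0 0 0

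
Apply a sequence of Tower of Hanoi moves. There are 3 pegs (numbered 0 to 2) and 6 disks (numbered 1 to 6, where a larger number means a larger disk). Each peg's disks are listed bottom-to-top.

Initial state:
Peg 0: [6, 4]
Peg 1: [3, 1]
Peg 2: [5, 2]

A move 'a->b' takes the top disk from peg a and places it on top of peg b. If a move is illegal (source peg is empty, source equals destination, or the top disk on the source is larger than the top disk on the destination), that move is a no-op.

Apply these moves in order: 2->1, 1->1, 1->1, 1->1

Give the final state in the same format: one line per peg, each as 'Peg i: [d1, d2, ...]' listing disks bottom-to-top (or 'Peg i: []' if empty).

After move 1 (2->1):
Peg 0: [6, 4]
Peg 1: [3, 1]
Peg 2: [5, 2]

After move 2 (1->1):
Peg 0: [6, 4]
Peg 1: [3, 1]
Peg 2: [5, 2]

After move 3 (1->1):
Peg 0: [6, 4]
Peg 1: [3, 1]
Peg 2: [5, 2]

After move 4 (1->1):
Peg 0: [6, 4]
Peg 1: [3, 1]
Peg 2: [5, 2]

Answer: Peg 0: [6, 4]
Peg 1: [3, 1]
Peg 2: [5, 2]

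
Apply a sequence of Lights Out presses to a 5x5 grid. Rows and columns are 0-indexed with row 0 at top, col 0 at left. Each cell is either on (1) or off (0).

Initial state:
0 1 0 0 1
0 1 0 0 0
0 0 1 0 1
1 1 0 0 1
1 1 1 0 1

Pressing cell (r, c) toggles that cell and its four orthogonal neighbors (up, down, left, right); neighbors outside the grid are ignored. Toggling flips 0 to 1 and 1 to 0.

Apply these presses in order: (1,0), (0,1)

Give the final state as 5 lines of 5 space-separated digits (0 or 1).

Answer: 0 0 1 0 1
1 1 0 0 0
1 0 1 0 1
1 1 0 0 1
1 1 1 0 1

Derivation:
After press 1 at (1,0):
1 1 0 0 1
1 0 0 0 0
1 0 1 0 1
1 1 0 0 1
1 1 1 0 1

After press 2 at (0,1):
0 0 1 0 1
1 1 0 0 0
1 0 1 0 1
1 1 0 0 1
1 1 1 0 1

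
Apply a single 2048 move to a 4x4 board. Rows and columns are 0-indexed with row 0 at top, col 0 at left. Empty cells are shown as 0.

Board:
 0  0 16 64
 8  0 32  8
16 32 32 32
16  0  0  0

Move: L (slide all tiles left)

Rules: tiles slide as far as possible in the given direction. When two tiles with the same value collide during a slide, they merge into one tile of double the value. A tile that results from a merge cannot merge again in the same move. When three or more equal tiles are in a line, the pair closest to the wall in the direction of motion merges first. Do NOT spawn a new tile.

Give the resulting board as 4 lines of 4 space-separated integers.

Answer: 16 64  0  0
 8 32  8  0
16 64 32  0
16  0  0  0

Derivation:
Slide left:
row 0: [0, 0, 16, 64] -> [16, 64, 0, 0]
row 1: [8, 0, 32, 8] -> [8, 32, 8, 0]
row 2: [16, 32, 32, 32] -> [16, 64, 32, 0]
row 3: [16, 0, 0, 0] -> [16, 0, 0, 0]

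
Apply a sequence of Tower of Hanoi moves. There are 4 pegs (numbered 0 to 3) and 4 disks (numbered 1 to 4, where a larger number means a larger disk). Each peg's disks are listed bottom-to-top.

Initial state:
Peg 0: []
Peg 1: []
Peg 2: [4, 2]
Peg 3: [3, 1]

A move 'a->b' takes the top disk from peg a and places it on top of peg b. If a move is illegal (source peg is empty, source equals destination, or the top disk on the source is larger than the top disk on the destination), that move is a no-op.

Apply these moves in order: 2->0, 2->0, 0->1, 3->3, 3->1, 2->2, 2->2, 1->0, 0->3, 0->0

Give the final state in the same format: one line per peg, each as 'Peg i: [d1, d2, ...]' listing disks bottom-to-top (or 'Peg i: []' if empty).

After move 1 (2->0):
Peg 0: [2]
Peg 1: []
Peg 2: [4]
Peg 3: [3, 1]

After move 2 (2->0):
Peg 0: [2]
Peg 1: []
Peg 2: [4]
Peg 3: [3, 1]

After move 3 (0->1):
Peg 0: []
Peg 1: [2]
Peg 2: [4]
Peg 3: [3, 1]

After move 4 (3->3):
Peg 0: []
Peg 1: [2]
Peg 2: [4]
Peg 3: [3, 1]

After move 5 (3->1):
Peg 0: []
Peg 1: [2, 1]
Peg 2: [4]
Peg 3: [3]

After move 6 (2->2):
Peg 0: []
Peg 1: [2, 1]
Peg 2: [4]
Peg 3: [3]

After move 7 (2->2):
Peg 0: []
Peg 1: [2, 1]
Peg 2: [4]
Peg 3: [3]

After move 8 (1->0):
Peg 0: [1]
Peg 1: [2]
Peg 2: [4]
Peg 3: [3]

After move 9 (0->3):
Peg 0: []
Peg 1: [2]
Peg 2: [4]
Peg 3: [3, 1]

After move 10 (0->0):
Peg 0: []
Peg 1: [2]
Peg 2: [4]
Peg 3: [3, 1]

Answer: Peg 0: []
Peg 1: [2]
Peg 2: [4]
Peg 3: [3, 1]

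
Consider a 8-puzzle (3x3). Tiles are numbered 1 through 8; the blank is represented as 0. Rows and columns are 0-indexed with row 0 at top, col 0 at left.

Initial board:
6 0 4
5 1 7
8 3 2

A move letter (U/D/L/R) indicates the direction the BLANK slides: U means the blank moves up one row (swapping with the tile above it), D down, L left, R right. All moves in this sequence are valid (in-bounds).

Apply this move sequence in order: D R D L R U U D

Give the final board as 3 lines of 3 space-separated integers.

Answer: 6 1 4
5 7 0
8 3 2

Derivation:
After move 1 (D):
6 1 4
5 0 7
8 3 2

After move 2 (R):
6 1 4
5 7 0
8 3 2

After move 3 (D):
6 1 4
5 7 2
8 3 0

After move 4 (L):
6 1 4
5 7 2
8 0 3

After move 5 (R):
6 1 4
5 7 2
8 3 0

After move 6 (U):
6 1 4
5 7 0
8 3 2

After move 7 (U):
6 1 0
5 7 4
8 3 2

After move 8 (D):
6 1 4
5 7 0
8 3 2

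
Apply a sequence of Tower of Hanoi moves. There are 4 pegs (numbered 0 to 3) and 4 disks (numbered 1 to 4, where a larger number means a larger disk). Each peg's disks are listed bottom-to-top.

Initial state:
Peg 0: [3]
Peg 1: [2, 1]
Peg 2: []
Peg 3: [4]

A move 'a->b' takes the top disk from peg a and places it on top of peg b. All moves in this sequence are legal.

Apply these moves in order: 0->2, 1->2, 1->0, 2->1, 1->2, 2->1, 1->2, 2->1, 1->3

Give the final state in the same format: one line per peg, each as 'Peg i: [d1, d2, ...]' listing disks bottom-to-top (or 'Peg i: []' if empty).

After move 1 (0->2):
Peg 0: []
Peg 1: [2, 1]
Peg 2: [3]
Peg 3: [4]

After move 2 (1->2):
Peg 0: []
Peg 1: [2]
Peg 2: [3, 1]
Peg 3: [4]

After move 3 (1->0):
Peg 0: [2]
Peg 1: []
Peg 2: [3, 1]
Peg 3: [4]

After move 4 (2->1):
Peg 0: [2]
Peg 1: [1]
Peg 2: [3]
Peg 3: [4]

After move 5 (1->2):
Peg 0: [2]
Peg 1: []
Peg 2: [3, 1]
Peg 3: [4]

After move 6 (2->1):
Peg 0: [2]
Peg 1: [1]
Peg 2: [3]
Peg 3: [4]

After move 7 (1->2):
Peg 0: [2]
Peg 1: []
Peg 2: [3, 1]
Peg 3: [4]

After move 8 (2->1):
Peg 0: [2]
Peg 1: [1]
Peg 2: [3]
Peg 3: [4]

After move 9 (1->3):
Peg 0: [2]
Peg 1: []
Peg 2: [3]
Peg 3: [4, 1]

Answer: Peg 0: [2]
Peg 1: []
Peg 2: [3]
Peg 3: [4, 1]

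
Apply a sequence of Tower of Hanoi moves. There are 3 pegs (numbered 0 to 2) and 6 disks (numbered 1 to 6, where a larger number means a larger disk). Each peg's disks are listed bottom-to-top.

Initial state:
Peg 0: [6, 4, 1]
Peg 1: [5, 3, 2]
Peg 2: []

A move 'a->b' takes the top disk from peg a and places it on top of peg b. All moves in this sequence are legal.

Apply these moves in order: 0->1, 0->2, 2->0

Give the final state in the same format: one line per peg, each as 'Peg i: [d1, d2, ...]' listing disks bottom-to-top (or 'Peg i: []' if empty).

After move 1 (0->1):
Peg 0: [6, 4]
Peg 1: [5, 3, 2, 1]
Peg 2: []

After move 2 (0->2):
Peg 0: [6]
Peg 1: [5, 3, 2, 1]
Peg 2: [4]

After move 3 (2->0):
Peg 0: [6, 4]
Peg 1: [5, 3, 2, 1]
Peg 2: []

Answer: Peg 0: [6, 4]
Peg 1: [5, 3, 2, 1]
Peg 2: []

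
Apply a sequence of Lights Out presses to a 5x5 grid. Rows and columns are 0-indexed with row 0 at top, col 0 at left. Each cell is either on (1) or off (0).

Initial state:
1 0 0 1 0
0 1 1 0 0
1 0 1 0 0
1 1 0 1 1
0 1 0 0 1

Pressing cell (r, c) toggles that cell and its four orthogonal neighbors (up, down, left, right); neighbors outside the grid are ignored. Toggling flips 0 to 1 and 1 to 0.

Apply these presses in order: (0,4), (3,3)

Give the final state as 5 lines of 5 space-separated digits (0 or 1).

After press 1 at (0,4):
1 0 0 0 1
0 1 1 0 1
1 0 1 0 0
1 1 0 1 1
0 1 0 0 1

After press 2 at (3,3):
1 0 0 0 1
0 1 1 0 1
1 0 1 1 0
1 1 1 0 0
0 1 0 1 1

Answer: 1 0 0 0 1
0 1 1 0 1
1 0 1 1 0
1 1 1 0 0
0 1 0 1 1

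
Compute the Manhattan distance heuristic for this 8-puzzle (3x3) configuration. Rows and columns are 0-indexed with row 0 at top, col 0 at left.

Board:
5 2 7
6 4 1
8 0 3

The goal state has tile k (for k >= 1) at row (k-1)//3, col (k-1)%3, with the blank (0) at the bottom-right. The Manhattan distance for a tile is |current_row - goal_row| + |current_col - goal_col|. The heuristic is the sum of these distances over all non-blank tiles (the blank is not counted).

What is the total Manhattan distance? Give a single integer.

Answer: 15

Derivation:
Tile 5: (0,0)->(1,1) = 2
Tile 2: (0,1)->(0,1) = 0
Tile 7: (0,2)->(2,0) = 4
Tile 6: (1,0)->(1,2) = 2
Tile 4: (1,1)->(1,0) = 1
Tile 1: (1,2)->(0,0) = 3
Tile 8: (2,0)->(2,1) = 1
Tile 3: (2,2)->(0,2) = 2
Sum: 2 + 0 + 4 + 2 + 1 + 3 + 1 + 2 = 15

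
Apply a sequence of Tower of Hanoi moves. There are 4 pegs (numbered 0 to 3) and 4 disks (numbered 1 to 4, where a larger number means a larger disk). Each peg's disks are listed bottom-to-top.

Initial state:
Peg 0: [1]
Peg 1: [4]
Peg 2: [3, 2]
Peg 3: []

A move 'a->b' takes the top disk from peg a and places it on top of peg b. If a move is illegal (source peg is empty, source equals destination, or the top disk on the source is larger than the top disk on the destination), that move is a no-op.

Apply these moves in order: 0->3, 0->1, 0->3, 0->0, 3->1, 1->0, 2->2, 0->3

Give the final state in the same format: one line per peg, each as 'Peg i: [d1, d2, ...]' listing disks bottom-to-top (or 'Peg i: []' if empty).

Answer: Peg 0: []
Peg 1: [4]
Peg 2: [3, 2]
Peg 3: [1]

Derivation:
After move 1 (0->3):
Peg 0: []
Peg 1: [4]
Peg 2: [3, 2]
Peg 3: [1]

After move 2 (0->1):
Peg 0: []
Peg 1: [4]
Peg 2: [3, 2]
Peg 3: [1]

After move 3 (0->3):
Peg 0: []
Peg 1: [4]
Peg 2: [3, 2]
Peg 3: [1]

After move 4 (0->0):
Peg 0: []
Peg 1: [4]
Peg 2: [3, 2]
Peg 3: [1]

After move 5 (3->1):
Peg 0: []
Peg 1: [4, 1]
Peg 2: [3, 2]
Peg 3: []

After move 6 (1->0):
Peg 0: [1]
Peg 1: [4]
Peg 2: [3, 2]
Peg 3: []

After move 7 (2->2):
Peg 0: [1]
Peg 1: [4]
Peg 2: [3, 2]
Peg 3: []

After move 8 (0->3):
Peg 0: []
Peg 1: [4]
Peg 2: [3, 2]
Peg 3: [1]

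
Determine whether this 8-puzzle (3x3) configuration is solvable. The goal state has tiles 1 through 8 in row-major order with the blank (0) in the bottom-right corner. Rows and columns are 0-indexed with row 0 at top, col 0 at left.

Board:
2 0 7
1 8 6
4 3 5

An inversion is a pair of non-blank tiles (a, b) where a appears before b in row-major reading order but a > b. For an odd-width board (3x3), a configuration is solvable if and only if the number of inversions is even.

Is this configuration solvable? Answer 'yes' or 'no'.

Inversions (pairs i<j in row-major order where tile[i] > tile[j] > 0): 14
14 is even, so the puzzle is solvable.

Answer: yes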